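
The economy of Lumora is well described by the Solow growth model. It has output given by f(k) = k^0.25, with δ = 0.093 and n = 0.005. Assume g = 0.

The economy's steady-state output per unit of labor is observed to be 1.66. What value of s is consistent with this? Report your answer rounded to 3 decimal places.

s ≈ 0.448

At the steady state, Δk = 0, so s·k^α = (n + δ)·k.
Since y* = [s/(n + δ)]^(α/(1−α)), we have s/(n + δ) = (y*)^((1−α)/α) = 1.66^3 = 4.5743.
Therefore s = 4.5743 × (n + δ) = 4.5743 × 0.098 = 0.4483.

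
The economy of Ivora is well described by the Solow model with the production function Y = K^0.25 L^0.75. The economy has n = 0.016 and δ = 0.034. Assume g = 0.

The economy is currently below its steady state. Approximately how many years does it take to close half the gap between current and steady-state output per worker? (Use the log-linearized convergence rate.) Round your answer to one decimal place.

Near the steady state the convergence rate is λ = (1 − α)(n + δ).
λ = (1 − 0.25) × 0.050 = 0.75 × 0.050 = 0.0375
Half-life = ln 2 / λ = 0.6931 / 0.0375 ≈ 18.48 years

t_½ ≈ 18.5 years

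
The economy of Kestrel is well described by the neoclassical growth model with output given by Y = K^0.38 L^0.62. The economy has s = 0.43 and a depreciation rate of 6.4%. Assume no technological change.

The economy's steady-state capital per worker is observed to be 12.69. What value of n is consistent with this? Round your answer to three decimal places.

n ≈ 0.025

Steady state requires s·f(k) = (n + δ)·k, i.e. s·k^α = (n + δ)·k.
So s / (n + δ) = (k*)^(1−α) = 12.69^0.62 = 4.8322.
Therefore n + δ = s / 4.8322 = 0.43 / 4.8322 = 0.0890, so n = 0.0890 − 0.064 = 0.0250.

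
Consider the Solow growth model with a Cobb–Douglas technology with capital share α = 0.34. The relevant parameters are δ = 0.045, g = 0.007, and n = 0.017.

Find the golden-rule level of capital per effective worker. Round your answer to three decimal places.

k_gold ≈ 11.206

The golden rule sets f'(k) = n + g + δ, i.e. α·k^(α−1) = n + g + δ.
So k^(1−α) = α / (n + g + δ) = 0.34 / 0.069 = 4.9275.
k_gold = 4.9275^(1/0.66) ≈ 11.2056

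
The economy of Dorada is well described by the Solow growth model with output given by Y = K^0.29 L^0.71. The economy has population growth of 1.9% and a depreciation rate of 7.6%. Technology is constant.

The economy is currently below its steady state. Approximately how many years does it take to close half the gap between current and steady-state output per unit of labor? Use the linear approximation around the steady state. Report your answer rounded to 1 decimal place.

Near the steady state the convergence rate is λ = (1 − α)(n + δ).
λ = (1 − 0.29) × 0.095 = 0.71 × 0.095 = 0.06745
Half-life = ln 2 / λ = 0.6931 / 0.06745 ≈ 10.28 years

t_½ ≈ 10.3 years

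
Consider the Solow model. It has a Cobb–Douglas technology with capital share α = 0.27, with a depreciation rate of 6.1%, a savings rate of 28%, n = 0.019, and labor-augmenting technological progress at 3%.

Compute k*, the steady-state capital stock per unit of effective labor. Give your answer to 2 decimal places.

k* ≈ 3.60

At the steady state, Δk = 0, so s·k^α = (n + g + δ)·k.
Dividing both sides by k: k^(1−α) = s / (n + g + δ).
k^0.73 = 0.28 / (0.019 + 0.030 + 0.061) = 0.28 / 0.110 = 2.5455
k* = 2.5455^(1/0.73) ≈ 3.5963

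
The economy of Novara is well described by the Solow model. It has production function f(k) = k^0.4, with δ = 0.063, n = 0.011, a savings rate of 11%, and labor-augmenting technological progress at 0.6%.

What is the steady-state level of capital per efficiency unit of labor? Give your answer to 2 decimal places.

At the steady state, Δk = 0, so s·k^α = (n + g + δ)·k.
Dividing both sides by k: k^(1−α) = s / (n + g + δ).
k^0.6 = 0.11 / (0.011 + 0.006 + 0.063) = 0.11 / 0.080 = 1.3750
k* = 1.3750^(1/0.6) ≈ 1.7002

k* = 1.70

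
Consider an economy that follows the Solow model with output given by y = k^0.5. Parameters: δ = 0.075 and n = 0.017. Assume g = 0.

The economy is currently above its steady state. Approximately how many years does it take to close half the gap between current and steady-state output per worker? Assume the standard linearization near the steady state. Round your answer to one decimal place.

half-life ≈ 15.1 years

Near the steady state the convergence rate is λ = (1 − α)(n + δ).
λ = (1 − 0.5) × 0.092 = 0.5 × 0.092 = 0.0460
Half-life = ln 2 / λ = 0.6931 / 0.0460 ≈ 15.07 years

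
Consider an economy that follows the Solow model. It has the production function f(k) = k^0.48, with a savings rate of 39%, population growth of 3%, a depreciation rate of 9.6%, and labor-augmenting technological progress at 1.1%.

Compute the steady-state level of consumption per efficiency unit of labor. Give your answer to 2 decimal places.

c* = 1.60

In steady state, investment equals break-even investment: s·k^α = (n + g + δ)·k.
Dividing both sides by k: k^(1−α) = s / (n + g + δ).
k^0.52 = 0.39 / (0.030 + 0.011 + 0.096) = 0.39 / 0.137 = 2.8467
k* = 2.8467^(1/0.52) ≈ 7.4771
y* = (k*)^α = 7.4771^0.48 ≈ 2.6266
c* = (1 − s)·y* = (1 − 0.39) × 2.6266 ≈ 1.6022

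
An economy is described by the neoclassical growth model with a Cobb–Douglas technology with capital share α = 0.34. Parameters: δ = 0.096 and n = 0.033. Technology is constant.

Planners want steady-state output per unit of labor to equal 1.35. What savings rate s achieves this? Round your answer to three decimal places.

At the steady state, Δk = 0, so s·k^α = (n + δ)·k.
Since y* = [s/(n + δ)]^(α/(1−α)), we have s/(n + δ) = (y*)^((1−α)/α) = 1.35^1.9412 = 1.7906.
Therefore s = 1.7906 × (n + δ) = 1.7906 × 0.129 = 0.2310.

s ≈ 0.231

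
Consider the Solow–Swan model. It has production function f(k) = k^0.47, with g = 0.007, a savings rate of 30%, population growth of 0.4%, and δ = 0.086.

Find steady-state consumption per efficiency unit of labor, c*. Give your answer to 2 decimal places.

c* ≈ 1.91

Steady state requires s·f(k) = (n + g + δ)·k, i.e. s·k^α = (n + g + δ)·k.
Rearranging, k^(1−α) = s / (n + g + δ).
k^0.53 = 0.30 / (0.004 + 0.007 + 0.086) = 0.30 / 0.097 = 3.0928
k* = 3.0928^(1/0.53) ≈ 8.4177
y* = (k*)^α = 8.4177^0.47 ≈ 2.7217
c* = (1 − s)·y* = (1 − 0.30) × 2.7217 ≈ 1.9052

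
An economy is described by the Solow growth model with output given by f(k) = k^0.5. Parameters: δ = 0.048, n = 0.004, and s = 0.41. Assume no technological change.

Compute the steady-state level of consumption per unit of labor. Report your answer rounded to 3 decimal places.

At the steady state, Δk = 0, so s·k^α = (n + δ)·k.
Rearranging, k^(1−α) = s / (n + δ).
k^0.5 = 0.41 / (0.004 + 0.048) = 0.41 / 0.052 = 7.8846
k* = 7.8846^(1/0.5) ≈ 62.1669
y* = (k*)^α = 62.1669^0.5 ≈ 7.8846
c* = (1 − s)·y* = (1 − 0.41) × 7.8846 ≈ 4.6519

c* ≈ 4.652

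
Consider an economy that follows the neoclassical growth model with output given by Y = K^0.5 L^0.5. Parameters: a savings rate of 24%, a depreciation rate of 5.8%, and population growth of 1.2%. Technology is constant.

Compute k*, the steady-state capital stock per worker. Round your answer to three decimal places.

k* ≈ 11.755

At the steady state, Δk = 0, so s·k^α = (n + δ)·k.
Dividing both sides by k: k^(1−α) = s / (n + δ).
k^0.5 = 0.24 / (0.012 + 0.058) = 0.24 / 0.070 = 3.4286
k* = 3.4286^(1/0.5) ≈ 11.7553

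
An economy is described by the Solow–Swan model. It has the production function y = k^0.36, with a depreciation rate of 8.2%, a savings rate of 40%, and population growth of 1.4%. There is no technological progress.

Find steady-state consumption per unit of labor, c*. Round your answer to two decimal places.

c* ≈ 1.34

At the steady state, Δk = 0, so s·k^α = (n + δ)·k.
Rearranging, k^(1−α) = s / (n + δ).
k^0.64 = 0.40 / (0.014 + 0.082) = 0.40 / 0.096 = 4.1667
k* = 4.1667^(1/0.64) ≈ 9.2988
y* = (k*)^α = 9.2988^0.36 ≈ 2.2317
c* = (1 − s)·y* = (1 − 0.40) × 2.2317 ≈ 1.3390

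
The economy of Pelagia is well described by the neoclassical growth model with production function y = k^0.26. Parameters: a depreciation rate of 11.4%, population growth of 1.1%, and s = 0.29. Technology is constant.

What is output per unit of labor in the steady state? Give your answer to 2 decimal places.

y* = 1.34

Steady state requires s·f(k) = (n + δ)·k, i.e. s·k^α = (n + δ)·k.
Rearranging, k^(1−α) = s / (n + δ).
k^0.74 = 0.29 / (0.011 + 0.114) = 0.29 / 0.125 = 2.3200
k* = 2.3200^(1/0.74) ≈ 3.1182
y* = (k*)^α = 3.1182^0.26 ≈ 1.3440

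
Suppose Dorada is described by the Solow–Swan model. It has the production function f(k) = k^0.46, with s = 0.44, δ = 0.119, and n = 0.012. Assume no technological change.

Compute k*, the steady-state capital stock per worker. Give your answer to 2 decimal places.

Steady state requires s·f(k) = (n + δ)·k, i.e. s·k^α = (n + δ)·k.
Rearranging, k^(1−α) = s / (n + δ).
k^0.54 = 0.44 / (0.012 + 0.119) = 0.44 / 0.131 = 3.3588
k* = 3.3588^(1/0.54) ≈ 9.4279

k* = 9.43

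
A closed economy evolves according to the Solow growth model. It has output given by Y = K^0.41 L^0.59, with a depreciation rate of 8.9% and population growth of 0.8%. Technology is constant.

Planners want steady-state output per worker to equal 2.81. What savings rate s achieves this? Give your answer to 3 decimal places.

At the steady state, Δk = 0, so s·k^α = (n + δ)·k.
Since y* = [s/(n + δ)]^(α/(1−α)), we have s/(n + δ) = (y*)^((1−α)/α) = 2.81^1.439 = 4.4227.
Therefore s = 4.4227 × (n + δ) = 4.4227 × 0.097 = 0.4290.

s ≈ 0.429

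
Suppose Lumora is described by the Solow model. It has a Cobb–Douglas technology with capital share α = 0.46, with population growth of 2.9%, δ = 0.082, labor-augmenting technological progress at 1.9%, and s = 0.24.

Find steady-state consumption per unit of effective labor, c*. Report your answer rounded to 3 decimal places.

c* = 1.281

At the steady state, Δk = 0, so s·k^α = (n + g + δ)·k.
Rearranging, k^(1−α) = s / (n + g + δ).
k^0.54 = 0.24 / (0.029 + 0.019 + 0.082) = 0.24 / 0.130 = 1.8462
k* = 1.8462^(1/0.54) ≈ 3.1125
y* = (k*)^α = 3.1125^0.46 ≈ 1.6859
c* = (1 − s)·y* = (1 − 0.24) × 1.6859 ≈ 1.2813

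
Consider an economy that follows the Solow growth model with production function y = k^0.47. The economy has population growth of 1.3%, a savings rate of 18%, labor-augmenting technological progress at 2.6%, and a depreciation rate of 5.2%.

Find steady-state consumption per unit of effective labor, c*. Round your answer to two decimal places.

c* ≈ 1.50

In steady state, investment equals break-even investment: s·k^α = (n + g + δ)·k.
Rearranging, k^(1−α) = s / (n + g + δ).
k^0.53 = 0.18 / (0.013 + 0.026 + 0.052) = 0.18 / 0.091 = 1.9780
k* = 1.9780^(1/0.53) ≈ 3.6217
y* = (k*)^α = 3.6217^0.47 ≈ 1.8310
c* = (1 − s)·y* = (1 − 0.18) × 1.8310 ≈ 1.5014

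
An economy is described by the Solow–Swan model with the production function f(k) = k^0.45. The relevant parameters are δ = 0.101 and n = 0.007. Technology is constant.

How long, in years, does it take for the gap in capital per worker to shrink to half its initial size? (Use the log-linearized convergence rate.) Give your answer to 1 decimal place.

Near the steady state the convergence rate is λ = (1 − α)(n + δ).
λ = (1 − 0.45) × 0.108 = 0.55 × 0.108 = 0.0594
Half-life = ln 2 / λ = 0.6931 / 0.0594 ≈ 11.67 years

t_½ ≈ 11.7 years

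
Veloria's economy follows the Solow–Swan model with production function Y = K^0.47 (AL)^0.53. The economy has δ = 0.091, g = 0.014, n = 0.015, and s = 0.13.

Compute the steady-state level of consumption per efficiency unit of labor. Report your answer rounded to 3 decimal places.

c* = 0.934

In steady state, investment equals break-even investment: s·k^α = (n + g + δ)·k.
Rearranging, k^(1−α) = s / (n + g + δ).
k^0.53 = 0.13 / (0.015 + 0.014 + 0.091) = 0.13 / 0.120 = 1.0833
k* = 1.0833^(1/0.53) ≈ 1.1630
y* = (k*)^α = 1.1630^0.47 ≈ 1.0736
c* = (1 − s)·y* = (1 − 0.13) × 1.0736 ≈ 0.9340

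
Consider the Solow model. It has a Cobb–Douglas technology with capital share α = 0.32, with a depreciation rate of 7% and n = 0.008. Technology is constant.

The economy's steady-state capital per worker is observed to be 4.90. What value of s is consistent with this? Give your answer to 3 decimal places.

In steady state, investment equals break-even investment: s·k^α = (n + δ)·k.
So s / (n + δ) = (k*)^(1−α) = 4.90^0.68 = 2.9467.
Therefore s = 2.9467 × (n + δ) = 2.9467 × 0.078 = 0.2298.

s ≈ 0.230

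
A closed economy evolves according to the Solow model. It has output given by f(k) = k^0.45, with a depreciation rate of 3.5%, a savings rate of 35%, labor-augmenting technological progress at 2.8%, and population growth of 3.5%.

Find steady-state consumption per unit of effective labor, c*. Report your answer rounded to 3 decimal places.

Steady state requires s·f(k) = (n + g + δ)·k, i.e. s·k^α = (n + g + δ)·k.
Rearranging, k^(1−α) = s / (n + g + δ).
k^0.55 = 0.35 / (0.035 + 0.028 + 0.035) = 0.35 / 0.098 = 3.5714
k* = 3.5714^(1/0.55) ≈ 10.1195
y* = (k*)^α = 10.1195^0.45 ≈ 2.8335
c* = (1 − s)·y* = (1 − 0.35) × 2.8335 ≈ 1.8418

c* = 1.842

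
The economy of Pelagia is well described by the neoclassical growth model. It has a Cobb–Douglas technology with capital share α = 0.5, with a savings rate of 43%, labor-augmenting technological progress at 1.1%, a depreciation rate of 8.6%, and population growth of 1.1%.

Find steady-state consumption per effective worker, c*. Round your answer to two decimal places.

At the steady state, Δk = 0, so s·k^α = (n + g + δ)·k.
Rearranging, k^(1−α) = s / (n + g + δ).
k^0.5 = 0.43 / (0.011 + 0.011 + 0.086) = 0.43 / 0.108 = 3.9815
k* = 3.9815^(1/0.5) ≈ 15.8523
y* = (k*)^α = 15.8523^0.5 ≈ 3.9815
c* = (1 − s)·y* = (1 − 0.43) × 3.9815 ≈ 2.2695

c* = 2.27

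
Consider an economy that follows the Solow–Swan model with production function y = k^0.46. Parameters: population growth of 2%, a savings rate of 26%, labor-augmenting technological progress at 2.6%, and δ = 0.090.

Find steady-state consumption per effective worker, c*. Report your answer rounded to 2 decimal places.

c* = 1.29

At the steady state, Δk = 0, so s·k^α = (n + g + δ)·k.
Rearranging, k^(1−α) = s / (n + g + δ).
k^0.54 = 0.26 / (0.020 + 0.026 + 0.090) = 0.26 / 0.136 = 1.9118
k* = 1.9118^(1/0.54) ≈ 3.3204
y* = (k*)^α = 3.3204^0.46 ≈ 1.7368
c* = (1 − s)·y* = (1 − 0.26) × 1.7368 ≈ 1.2852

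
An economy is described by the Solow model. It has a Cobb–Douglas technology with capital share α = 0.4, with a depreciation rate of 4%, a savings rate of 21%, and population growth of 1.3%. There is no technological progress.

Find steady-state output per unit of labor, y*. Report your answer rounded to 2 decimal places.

In steady state, investment equals break-even investment: s·k^α = (n + δ)·k.
Rearranging, k^(1−α) = s / (n + δ).
k^0.6 = 0.21 / (0.013 + 0.040) = 0.21 / 0.053 = 3.9623
k* = 3.9623^(1/0.6) ≈ 9.9215
y* = (k*)^α = 9.9215^0.4 ≈ 2.5040

y* ≈ 2.50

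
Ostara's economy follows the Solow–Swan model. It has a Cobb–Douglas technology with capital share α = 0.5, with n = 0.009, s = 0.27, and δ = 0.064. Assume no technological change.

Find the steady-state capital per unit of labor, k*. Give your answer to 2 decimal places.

Steady state requires s·f(k) = (n + δ)·k, i.e. s·k^α = (n + δ)·k.
Rearranging, k^(1−α) = s / (n + δ).
k^0.5 = 0.27 / (0.009 + 0.064) = 0.27 / 0.073 = 3.6986
k* = 3.6986^(1/0.5) ≈ 13.6796

k* ≈ 13.68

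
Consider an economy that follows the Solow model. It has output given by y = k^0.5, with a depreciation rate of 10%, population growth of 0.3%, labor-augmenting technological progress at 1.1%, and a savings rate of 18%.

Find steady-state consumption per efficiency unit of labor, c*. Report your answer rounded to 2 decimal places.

c* = 1.29

In steady state, investment equals break-even investment: s·k^α = (n + g + δ)·k.
Rearranging, k^(1−α) = s / (n + g + δ).
k^0.5 = 0.18 / (0.003 + 0.011 + 0.100) = 0.18 / 0.114 = 1.5789
k* = 1.5789^(1/0.5) ≈ 2.4929
y* = (k*)^α = 2.4929^0.5 ≈ 1.5789
c* = (1 − s)·y* = (1 − 0.18) × 1.5789 ≈ 1.2947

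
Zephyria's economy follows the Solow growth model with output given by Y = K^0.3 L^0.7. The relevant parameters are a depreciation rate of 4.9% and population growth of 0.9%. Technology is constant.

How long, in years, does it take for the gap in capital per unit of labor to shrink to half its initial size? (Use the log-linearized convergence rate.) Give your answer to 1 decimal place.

Near the steady state the convergence rate is λ = (1 − α)(n + δ).
λ = (1 − 0.3) × 0.058 = 0.7 × 0.058 = 0.0406
Half-life = ln 2 / λ = 0.6931 / 0.0406 ≈ 17.07 years

about 17.1 years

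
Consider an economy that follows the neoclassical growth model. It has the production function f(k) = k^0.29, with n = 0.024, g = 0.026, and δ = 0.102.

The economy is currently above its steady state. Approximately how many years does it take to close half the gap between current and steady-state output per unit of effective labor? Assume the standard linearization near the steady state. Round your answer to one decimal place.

half-life ≈ 6.4 years

Near the steady state the convergence rate is λ = (1 − α)(n + g + δ).
λ = (1 − 0.29) × 0.152 = 0.71 × 0.152 = 0.10792
Half-life = ln 2 / λ = 0.6931 / 0.10792 ≈ 6.42 years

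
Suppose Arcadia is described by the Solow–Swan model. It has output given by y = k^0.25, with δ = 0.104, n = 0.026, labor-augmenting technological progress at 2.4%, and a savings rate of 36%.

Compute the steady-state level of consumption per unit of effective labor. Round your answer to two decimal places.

c* = 0.85

Steady state requires s·f(k) = (n + g + δ)·k, i.e. s·k^α = (n + g + δ)·k.
Rearranging, k^(1−α) = s / (n + g + δ).
k^0.75 = 0.36 / (0.026 + 0.024 + 0.104) = 0.36 / 0.154 = 2.3377
k* = 2.3377^(1/0.75) ≈ 3.1025
y* = (k*)^α = 3.1025^0.25 ≈ 1.3272
c* = (1 − s)·y* = (1 − 0.36) × 1.3272 ≈ 0.8494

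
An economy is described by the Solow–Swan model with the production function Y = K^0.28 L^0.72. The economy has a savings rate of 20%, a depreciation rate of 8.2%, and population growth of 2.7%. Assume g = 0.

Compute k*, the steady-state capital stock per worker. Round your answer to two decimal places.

At the steady state, Δk = 0, so s·k^α = (n + δ)·k.
Dividing both sides by k: k^(1−α) = s / (n + δ).
k^0.72 = 0.20 / (0.027 + 0.082) = 0.20 / 0.109 = 1.8349
k* = 1.8349^(1/0.72) ≈ 2.3234

k* = 2.32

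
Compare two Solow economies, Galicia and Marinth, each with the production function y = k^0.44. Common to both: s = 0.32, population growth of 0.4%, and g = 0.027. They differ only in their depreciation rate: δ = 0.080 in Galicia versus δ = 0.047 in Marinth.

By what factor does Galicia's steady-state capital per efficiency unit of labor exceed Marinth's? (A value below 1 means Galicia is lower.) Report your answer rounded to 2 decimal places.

ratio ≈ 0.53

Steady-state k* = [s/(n + g + δ)]^(1/(1−α)), so the ratio is [ (s_G/(n + g + δ)_G) / (s_M/(n + g + δ)_M) ]^1.7857.
s_G/(n + g + δ)_G = 0.32/0.111 = 2.8829; s_M/(n + g + δ)_M = 0.32/0.078 = 4.1026.
Ratio = (2.8829/4.1026)^1.7857 = 0.7027^1.7857 ≈ 0.5326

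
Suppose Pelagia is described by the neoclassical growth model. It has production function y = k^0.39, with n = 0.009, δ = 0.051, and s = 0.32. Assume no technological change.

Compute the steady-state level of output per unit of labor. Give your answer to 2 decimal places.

y* = 2.92

In steady state, investment equals break-even investment: s·k^α = (n + δ)·k.
Dividing both sides by k: k^(1−α) = s / (n + δ).
k^0.61 = 0.32 / (0.009 + 0.051) = 0.32 / 0.060 = 5.3333
k* = 5.3333^(1/0.61) ≈ 15.5524
y* = (k*)^α = 15.5524^0.39 ≈ 2.9161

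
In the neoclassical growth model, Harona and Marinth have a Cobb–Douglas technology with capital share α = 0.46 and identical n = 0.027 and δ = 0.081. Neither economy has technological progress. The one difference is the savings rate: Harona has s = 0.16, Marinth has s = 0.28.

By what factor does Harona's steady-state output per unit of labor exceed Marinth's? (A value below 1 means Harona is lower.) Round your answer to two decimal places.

ratio ≈ 0.62

Steady-state y* = [s/(n + δ)]^(α/(1−α)), so the ratio is [ (s_H/(n + δ)_H) / (s_M/(n + δ)_M) ]^0.8519.
s_H/(n + δ)_H = 0.16/0.108 = 1.4815; s_M/(n + δ)_M = 0.28/0.108 = 2.5926.
Ratio = (1.4815/2.5926)^0.8519 = 0.5714^0.8519 ≈ 0.6208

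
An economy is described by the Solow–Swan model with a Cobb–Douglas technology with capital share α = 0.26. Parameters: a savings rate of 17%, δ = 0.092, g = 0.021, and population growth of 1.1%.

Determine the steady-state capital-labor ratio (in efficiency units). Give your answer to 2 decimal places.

In steady state, investment equals break-even investment: s·k^α = (n + g + δ)·k.
Dividing both sides by k: k^(1−α) = s / (n + g + δ).
k^0.74 = 0.17 / (0.011 + 0.021 + 0.092) = 0.17 / 0.124 = 1.3710
k* = 1.3710^(1/0.74) ≈ 1.5317

k* ≈ 1.53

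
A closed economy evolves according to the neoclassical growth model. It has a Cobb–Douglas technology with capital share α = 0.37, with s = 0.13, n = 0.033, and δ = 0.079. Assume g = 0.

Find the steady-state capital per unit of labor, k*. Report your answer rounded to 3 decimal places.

k* ≈ 1.267

At the steady state, Δk = 0, so s·k^α = (n + δ)·k.
Rearranging, k^(1−α) = s / (n + δ).
k^0.63 = 0.13 / (0.033 + 0.079) = 0.13 / 0.112 = 1.1607
k* = 1.1607^(1/0.63) ≈ 1.2669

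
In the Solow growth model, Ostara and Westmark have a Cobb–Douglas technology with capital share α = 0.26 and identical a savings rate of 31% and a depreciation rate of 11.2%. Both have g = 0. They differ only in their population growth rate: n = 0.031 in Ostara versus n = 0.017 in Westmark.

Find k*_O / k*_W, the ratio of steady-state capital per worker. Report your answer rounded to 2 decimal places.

ratio ≈ 0.87

Steady-state k* = [s/(n + δ)]^(1/(1−α)), so the ratio is [ (s_O/(n + δ)_O) / (s_W/(n + δ)_W) ]^1.3514.
s_O/(n + δ)_O = 0.31/0.143 = 2.1678; s_W/(n + δ)_W = 0.31/0.129 = 2.4031.
Ratio = (2.1678/2.4031)^1.3514 = 0.9021^1.3514 ≈ 0.8700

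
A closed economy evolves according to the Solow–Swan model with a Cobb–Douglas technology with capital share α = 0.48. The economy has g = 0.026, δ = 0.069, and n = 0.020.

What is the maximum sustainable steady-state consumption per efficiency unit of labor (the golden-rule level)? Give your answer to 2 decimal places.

c_gold ≈ 1.94

At the golden rule, f'(k) = n + g + δ, so α·k^(α−1) = n + g + δ and k_gold = (α/(n + g + δ))^(1/(1−α)).
k_gold = (0.48/0.115)^(1/0.52) = 4.1739^1.9231 ≈ 15.6086
c_gold = f(k_gold) − (n + g + δ)·k_gold = 3.7395 − 0.115×15.6086 ≈ 1.9445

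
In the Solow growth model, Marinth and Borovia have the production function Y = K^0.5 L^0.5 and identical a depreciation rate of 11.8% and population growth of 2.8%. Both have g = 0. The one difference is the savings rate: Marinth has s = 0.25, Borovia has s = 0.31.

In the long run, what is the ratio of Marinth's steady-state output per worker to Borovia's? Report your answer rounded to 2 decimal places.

y*_M / y*_B ≈ 0.81

Steady-state y* = [s/(n + δ)]^(α/(1−α)), so the ratio is [ (s_M/(n + δ)_M) / (s_B/(n + δ)_B) ]^1.
s_M/(n + δ)_M = 0.25/0.146 = 1.7123; s_B/(n + δ)_B = 0.31/0.146 = 2.1233.
Ratio = (1.7123/2.1233)^1 = 0.8064^1 ≈ 0.8064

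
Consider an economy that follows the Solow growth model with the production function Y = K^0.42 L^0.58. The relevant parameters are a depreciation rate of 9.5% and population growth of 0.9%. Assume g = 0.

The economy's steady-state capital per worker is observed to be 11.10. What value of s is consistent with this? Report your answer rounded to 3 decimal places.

s ≈ 0.420

At the steady state, Δk = 0, so s·k^α = (n + δ)·k.
So s / (n + δ) = (k*)^(1−α) = 11.10^0.58 = 4.0391.
Therefore s = 4.0391 × (n + δ) = 4.0391 × 0.104 = 0.4201.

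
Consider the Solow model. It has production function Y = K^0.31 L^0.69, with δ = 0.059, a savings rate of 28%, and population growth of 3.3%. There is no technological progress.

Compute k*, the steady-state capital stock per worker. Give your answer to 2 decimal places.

k* ≈ 5.02

At the steady state, Δk = 0, so s·k^α = (n + δ)·k.
Dividing both sides by k: k^(1−α) = s / (n + δ).
k^0.69 = 0.28 / (0.033 + 0.059) = 0.28 / 0.092 = 3.0435
k* = 3.0435^(1/0.69) ≈ 5.0181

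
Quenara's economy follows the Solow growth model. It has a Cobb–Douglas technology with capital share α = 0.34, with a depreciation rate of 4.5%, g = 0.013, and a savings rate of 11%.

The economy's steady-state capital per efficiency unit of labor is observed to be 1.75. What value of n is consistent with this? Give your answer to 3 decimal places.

Steady state requires s·f(k) = (n + g + δ)·k, i.e. s·k^α = (n + g + δ)·k.
So s / (n + g + δ) = (k*)^(1−α) = 1.75^0.66 = 1.4468.
Therefore n + g + δ = s / 1.4468 = 0.11 / 1.4468 = 0.0760, so n = 0.0760 − 0.058 = 0.0180.

n ≈ 0.018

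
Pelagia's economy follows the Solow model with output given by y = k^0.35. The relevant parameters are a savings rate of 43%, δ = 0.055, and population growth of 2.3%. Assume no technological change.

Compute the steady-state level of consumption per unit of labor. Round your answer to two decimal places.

c* ≈ 1.43

At the steady state, Δk = 0, so s·k^α = (n + δ)·k.
Dividing both sides by k: k^(1−α) = s / (n + δ).
k^0.65 = 0.43 / (0.023 + 0.055) = 0.43 / 0.078 = 5.5128
k* = 5.5128^(1/0.65) ≈ 13.8221
y* = (k*)^α = 13.8221^0.35 ≈ 2.5073
c* = (1 − s)·y* = (1 − 0.43) × 2.5073 ≈ 1.4292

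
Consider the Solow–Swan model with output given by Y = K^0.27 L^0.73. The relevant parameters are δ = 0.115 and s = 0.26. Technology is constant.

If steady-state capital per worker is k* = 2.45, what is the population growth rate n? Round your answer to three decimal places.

n ≈ 0.020

In steady state, investment equals break-even investment: s·k^α = (n + δ)·k.
So s / (n + δ) = (k*)^(1−α) = 2.45^0.73 = 1.9235.
Therefore n + δ = s / 1.9235 = 0.26 / 1.9235 = 0.1352, so n = 0.1352 − 0.115 = 0.0202.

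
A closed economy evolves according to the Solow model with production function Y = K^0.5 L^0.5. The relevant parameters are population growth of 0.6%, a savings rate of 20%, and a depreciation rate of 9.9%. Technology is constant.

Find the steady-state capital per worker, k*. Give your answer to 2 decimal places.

In steady state, investment equals break-even investment: s·k^α = (n + δ)·k.
Rearranging, k^(1−α) = s / (n + δ).
k^0.5 = 0.20 / (0.006 + 0.099) = 0.20 / 0.105 = 1.9048
k* = 1.9048^(1/0.5) ≈ 3.6283

k* = 3.63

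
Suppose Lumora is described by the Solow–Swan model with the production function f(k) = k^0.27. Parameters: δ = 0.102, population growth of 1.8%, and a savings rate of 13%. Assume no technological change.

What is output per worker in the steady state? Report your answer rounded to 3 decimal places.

y* ≈ 1.030

Steady state requires s·f(k) = (n + δ)·k, i.e. s·k^α = (n + δ)·k.
Dividing both sides by k: k^(1−α) = s / (n + δ).
k^0.73 = 0.13 / (0.018 + 0.102) = 0.13 / 0.120 = 1.0833
k* = 1.0833^(1/0.73) ≈ 1.1158
y* = (k*)^α = 1.1158^0.27 ≈ 1.0300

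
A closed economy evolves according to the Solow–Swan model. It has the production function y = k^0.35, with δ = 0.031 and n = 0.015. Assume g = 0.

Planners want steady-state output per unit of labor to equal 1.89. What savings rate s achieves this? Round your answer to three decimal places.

s ≈ 0.150

At the steady state, Δk = 0, so s·k^α = (n + δ)·k.
Since y* = [s/(n + δ)]^(α/(1−α)), we have s/(n + δ) = (y*)^((1−α)/α) = 1.89^1.8571 = 3.2615.
Therefore s = 3.2615 × (n + δ) = 3.2615 × 0.046 = 0.1500.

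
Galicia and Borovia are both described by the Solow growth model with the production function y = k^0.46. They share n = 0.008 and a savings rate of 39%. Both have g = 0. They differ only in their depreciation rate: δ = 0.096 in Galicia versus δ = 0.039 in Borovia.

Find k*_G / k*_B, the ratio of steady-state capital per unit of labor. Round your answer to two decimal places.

ratio ≈ 0.23

Steady-state k* = [s/(n + δ)]^(1/(1−α)), so the ratio is [ (s_G/(n + δ)_G) / (s_B/(n + δ)_B) ]^1.8519.
s_G/(n + δ)_G = 0.39/0.104 = 3.7500; s_B/(n + δ)_B = 0.39/0.047 = 8.2979.
Ratio = (3.7500/8.2979)^1.8519 = 0.4519^1.8519 ≈ 0.2297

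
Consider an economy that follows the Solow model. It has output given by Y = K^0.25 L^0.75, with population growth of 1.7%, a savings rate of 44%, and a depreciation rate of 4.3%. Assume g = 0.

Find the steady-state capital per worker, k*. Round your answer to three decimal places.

Steady state requires s·f(k) = (n + δ)·k, i.e. s·k^α = (n + δ)·k.
Rearranging, k^(1−α) = s / (n + δ).
k^0.75 = 0.44 / (0.017 + 0.043) = 0.44 / 0.060 = 7.3333
k* = 7.3333^(1/0.75) ≈ 14.2473

k* ≈ 14.247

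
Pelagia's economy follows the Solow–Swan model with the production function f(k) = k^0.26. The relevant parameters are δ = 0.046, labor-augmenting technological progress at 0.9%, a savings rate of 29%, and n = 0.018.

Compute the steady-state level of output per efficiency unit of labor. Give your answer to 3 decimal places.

y* ≈ 1.624

Steady state requires s·f(k) = (n + g + δ)·k, i.e. s·k^α = (n + g + δ)·k.
Dividing both sides by k: k^(1−α) = s / (n + g + δ).
k^0.74 = 0.29 / (0.018 + 0.009 + 0.046) = 0.29 / 0.073 = 3.9726
k* = 3.9726^(1/0.74) ≈ 6.4500
y* = (k*)^α = 6.4500^0.26 ≈ 1.6236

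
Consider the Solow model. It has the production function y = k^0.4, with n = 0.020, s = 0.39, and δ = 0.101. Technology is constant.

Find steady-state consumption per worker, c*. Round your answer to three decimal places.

In steady state, investment equals break-even investment: s·k^α = (n + δ)·k.
Rearranging, k^(1−α) = s / (n + δ).
k^0.6 = 0.39 / (0.020 + 0.101) = 0.39 / 0.121 = 3.2231
k* = 3.2231^(1/0.6) ≈ 7.0327
y* = (k*)^α = 7.0327^0.4 ≈ 2.1820
c* = (1 − s)·y* = (1 − 0.39) × 2.1820 ≈ 1.3310

c* ≈ 1.331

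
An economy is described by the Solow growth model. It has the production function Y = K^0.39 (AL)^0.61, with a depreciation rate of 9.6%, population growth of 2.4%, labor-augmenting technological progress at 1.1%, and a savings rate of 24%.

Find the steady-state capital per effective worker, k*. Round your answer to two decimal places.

At the steady state, Δk = 0, so s·k^α = (n + g + δ)·k.
Dividing both sides by k: k^(1−α) = s / (n + g + δ).
k^0.61 = 0.24 / (0.024 + 0.011 + 0.096) = 0.24 / 0.131 = 1.8321
k* = 1.8321^(1/0.61) ≈ 2.6981

k* = 2.70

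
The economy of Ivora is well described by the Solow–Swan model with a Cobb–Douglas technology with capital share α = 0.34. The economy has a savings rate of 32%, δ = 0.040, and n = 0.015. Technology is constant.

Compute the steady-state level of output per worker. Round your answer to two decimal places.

Steady state requires s·f(k) = (n + δ)·k, i.e. s·k^α = (n + δ)·k.
Dividing both sides by k: k^(1−α) = s / (n + δ).
k^0.66 = 0.32 / (0.015 + 0.040) = 0.32 / 0.055 = 5.8182
k* = 5.8182^(1/0.66) ≈ 14.4135
y* = (k*)^α = 14.4135^0.34 ≈ 2.4773

y* = 2.48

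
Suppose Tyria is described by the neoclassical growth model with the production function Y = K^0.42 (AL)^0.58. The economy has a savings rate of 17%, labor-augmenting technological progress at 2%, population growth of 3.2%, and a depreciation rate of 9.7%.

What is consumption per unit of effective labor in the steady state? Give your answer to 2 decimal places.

c* = 0.91

Steady state requires s·f(k) = (n + g + δ)·k, i.e. s·k^α = (n + g + δ)·k.
Rearranging, k^(1−α) = s / (n + g + δ).
k^0.58 = 0.17 / (0.032 + 0.020 + 0.097) = 0.17 / 0.149 = 1.1409
k* = 1.1409^(1/0.58) ≈ 1.2552
y* = (k*)^α = 1.2552^0.42 ≈ 1.1002
c* = (1 − s)·y* = (1 − 0.17) × 1.1002 ≈ 0.9132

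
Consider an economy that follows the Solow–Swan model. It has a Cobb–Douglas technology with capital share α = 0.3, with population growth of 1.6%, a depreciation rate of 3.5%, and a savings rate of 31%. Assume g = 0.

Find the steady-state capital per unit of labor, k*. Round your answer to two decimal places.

k* = 13.17

Steady state requires s·f(k) = (n + δ)·k, i.e. s·k^α = (n + δ)·k.
Dividing both sides by k: k^(1−α) = s / (n + δ).
k^0.7 = 0.31 / (0.016 + 0.035) = 0.31 / 0.051 = 6.0784
k* = 6.0784^(1/0.7) ≈ 13.1734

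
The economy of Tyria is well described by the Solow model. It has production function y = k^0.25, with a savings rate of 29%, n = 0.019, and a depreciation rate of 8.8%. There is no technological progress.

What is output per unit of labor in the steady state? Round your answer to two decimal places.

Steady state requires s·f(k) = (n + δ)·k, i.e. s·k^α = (n + δ)·k.
Rearranging, k^(1−α) = s / (n + δ).
k^0.75 = 0.29 / (0.019 + 0.088) = 0.29 / 0.107 = 2.7103
k* = 2.7103^(1/0.75) ≈ 3.7788
y* = (k*)^α = 3.7788^0.25 ≈ 1.3942

y* ≈ 1.39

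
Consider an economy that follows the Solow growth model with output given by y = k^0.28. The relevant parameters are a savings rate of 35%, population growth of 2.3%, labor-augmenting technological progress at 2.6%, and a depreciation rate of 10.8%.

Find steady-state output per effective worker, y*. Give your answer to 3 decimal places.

At the steady state, Δk = 0, so s·k^α = (n + g + δ)·k.
Dividing both sides by k: k^(1−α) = s / (n + g + δ).
k^0.72 = 0.35 / (0.023 + 0.026 + 0.108) = 0.35 / 0.157 = 2.2293
k* = 2.2293^(1/0.72) ≈ 3.0449
y* = (k*)^α = 3.0449^0.28 ≈ 1.3658

y* ≈ 1.366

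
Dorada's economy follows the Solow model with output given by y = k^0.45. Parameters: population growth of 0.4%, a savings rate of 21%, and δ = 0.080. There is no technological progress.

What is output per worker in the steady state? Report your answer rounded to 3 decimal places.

At the steady state, Δk = 0, so s·k^α = (n + δ)·k.
Dividing both sides by k: k^(1−α) = s / (n + δ).
k^0.55 = 0.21 / (0.004 + 0.080) = 0.21 / 0.084 = 2.5000
k* = 2.5000^(1/0.55) ≈ 5.2909
y* = (k*)^α = 5.2909^0.45 ≈ 2.1164

y* = 2.116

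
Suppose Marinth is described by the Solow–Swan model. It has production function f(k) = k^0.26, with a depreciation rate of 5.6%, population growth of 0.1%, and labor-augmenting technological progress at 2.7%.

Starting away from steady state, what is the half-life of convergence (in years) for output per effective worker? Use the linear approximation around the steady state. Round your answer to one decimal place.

Near the steady state the convergence rate is λ = (1 − α)(n + g + δ).
λ = (1 − 0.26) × 0.084 = 0.74 × 0.084 = 0.06216
Half-life = ln 2 / λ = 0.6931 / 0.06216 ≈ 11.15 years

half-life ≈ 11.2 years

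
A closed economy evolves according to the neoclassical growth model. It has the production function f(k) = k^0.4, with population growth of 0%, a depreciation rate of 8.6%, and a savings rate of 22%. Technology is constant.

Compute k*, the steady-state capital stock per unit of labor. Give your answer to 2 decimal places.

In steady state, investment equals break-even investment: s·k^α = (n + δ)·k.
Rearranging, k^(1−α) = s / (n + δ).
k^0.6 = 0.22 / (0.000 + 0.086) = 0.22 / 0.086 = 2.5581
k* = 2.5581^(1/0.6) ≈ 4.7848

k* ≈ 4.78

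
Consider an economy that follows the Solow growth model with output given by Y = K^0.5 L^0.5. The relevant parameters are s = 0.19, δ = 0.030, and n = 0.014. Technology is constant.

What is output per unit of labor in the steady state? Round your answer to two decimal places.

y* = 4.32

In steady state, investment equals break-even investment: s·k^α = (n + δ)·k.
Rearranging, k^(1−α) = s / (n + δ).
k^0.5 = 0.19 / (0.014 + 0.030) = 0.19 / 0.044 = 4.3182
k* = 4.3182^(1/0.5) ≈ 18.6469
y* = (k*)^α = 18.6469^0.5 ≈ 4.3182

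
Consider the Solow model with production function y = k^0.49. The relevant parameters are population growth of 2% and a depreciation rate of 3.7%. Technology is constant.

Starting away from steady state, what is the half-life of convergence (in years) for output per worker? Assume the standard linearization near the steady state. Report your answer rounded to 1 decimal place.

about 23.8 years

Near the steady state the convergence rate is λ = (1 − α)(n + δ).
λ = (1 − 0.49) × 0.057 = 0.51 × 0.057 = 0.02907
Half-life = ln 2 / λ = 0.6931 / 0.02907 ≈ 23.84 years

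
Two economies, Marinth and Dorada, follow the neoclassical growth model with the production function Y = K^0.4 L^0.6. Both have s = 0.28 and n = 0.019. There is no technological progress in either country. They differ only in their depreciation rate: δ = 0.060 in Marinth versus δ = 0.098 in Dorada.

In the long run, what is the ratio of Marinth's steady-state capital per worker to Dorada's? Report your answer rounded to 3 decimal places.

ratio ≈ 1.924

Steady-state k* = [s/(n + δ)]^(1/(1−α)), so the ratio is [ (s_M/(n + δ)_M) / (s_D/(n + δ)_D) ]^1.6667.
s_M/(n + δ)_M = 0.28/0.079 = 3.5443; s_D/(n + δ)_D = 0.28/0.117 = 2.3932.
Ratio = (3.5443/2.3932)^1.6667 = 1.4810^1.6667 ≈ 1.9243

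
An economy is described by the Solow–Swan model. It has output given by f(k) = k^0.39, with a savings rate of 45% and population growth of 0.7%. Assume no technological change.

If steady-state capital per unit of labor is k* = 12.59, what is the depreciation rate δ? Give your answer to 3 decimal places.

δ ≈ 0.089

At the steady state, Δk = 0, so s·k^α = (n + δ)·k.
So s / (n + δ) = (k*)^(1−α) = 12.59^0.61 = 4.6883.
Therefore n + δ = s / 4.6883 = 0.45 / 4.6883 = 0.0960, so δ = 0.0960 − 0.007 = 0.0890.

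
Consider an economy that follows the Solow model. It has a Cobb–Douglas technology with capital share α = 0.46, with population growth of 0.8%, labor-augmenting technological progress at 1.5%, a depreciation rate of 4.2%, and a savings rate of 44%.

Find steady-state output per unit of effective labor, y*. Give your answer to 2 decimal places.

y* = 5.10

In steady state, investment equals break-even investment: s·k^α = (n + g + δ)·k.
Dividing both sides by k: k^(1−α) = s / (n + g + δ).
k^0.54 = 0.44 / (0.008 + 0.015 + 0.042) = 0.44 / 0.065 = 6.7692
k* = 6.7692^(1/0.54) ≈ 34.5169
y* = (k*)^α = 34.5169^0.46 ≈ 5.0991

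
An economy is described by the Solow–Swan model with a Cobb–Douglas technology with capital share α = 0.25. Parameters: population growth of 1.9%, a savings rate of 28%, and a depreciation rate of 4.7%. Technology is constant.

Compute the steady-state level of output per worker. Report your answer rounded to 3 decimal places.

y* ≈ 1.619

Steady state requires s·f(k) = (n + δ)·k, i.e. s·k^α = (n + δ)·k.
Rearranging, k^(1−α) = s / (n + δ).
k^0.75 = 0.28 / (0.019 + 0.047) = 0.28 / 0.066 = 4.2424
k* = 4.2424^(1/0.75) ≈ 6.8678
y* = (k*)^α = 6.8678^0.25 ≈ 1.6188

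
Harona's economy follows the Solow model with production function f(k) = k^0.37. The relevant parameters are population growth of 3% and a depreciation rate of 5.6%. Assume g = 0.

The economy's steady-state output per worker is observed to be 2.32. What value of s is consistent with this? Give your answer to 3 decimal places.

At the steady state, Δk = 0, so s·k^α = (n + δ)·k.
Since y* = [s/(n + δ)]^(α/(1−α)), we have s/(n + δ) = (y*)^((1−α)/α) = 2.32^1.7027 = 4.1910.
Therefore s = 4.1910 × (n + δ) = 4.1910 × 0.086 = 0.3604.

s ≈ 0.360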